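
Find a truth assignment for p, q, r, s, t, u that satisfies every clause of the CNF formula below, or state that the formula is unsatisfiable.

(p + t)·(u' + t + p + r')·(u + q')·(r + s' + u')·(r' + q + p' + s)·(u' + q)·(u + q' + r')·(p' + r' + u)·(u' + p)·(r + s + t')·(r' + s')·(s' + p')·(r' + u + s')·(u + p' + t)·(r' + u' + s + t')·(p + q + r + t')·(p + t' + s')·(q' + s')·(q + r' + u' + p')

p ↦ 1,  q ↦ 1,  r ↦ 0,  s ↦ 0,  t ↦ 0,  u ↦ 1

Case p = 1:
From the singleton clause (s'), s = 0.
Case u = 1:
From the singleton clause (q), q = 1.
Case r = 0:
From the singleton clause (t'), t = 0.
Every clause now holds.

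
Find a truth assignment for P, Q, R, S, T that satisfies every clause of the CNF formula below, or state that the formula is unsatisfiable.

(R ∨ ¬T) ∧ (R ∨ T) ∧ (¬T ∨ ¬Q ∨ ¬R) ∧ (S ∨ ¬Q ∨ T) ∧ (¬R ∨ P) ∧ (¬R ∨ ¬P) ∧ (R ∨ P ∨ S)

UNSATISFIABLE

Try R = True.
From the singleton clause (P), P = True.
That conflicts with the unit clause (¬P).
So R must be the other value — set R = False.
From the singleton clause (¬T), T = False.
That conflicts with the unit clause (T).
Neither R = True nor R = False works.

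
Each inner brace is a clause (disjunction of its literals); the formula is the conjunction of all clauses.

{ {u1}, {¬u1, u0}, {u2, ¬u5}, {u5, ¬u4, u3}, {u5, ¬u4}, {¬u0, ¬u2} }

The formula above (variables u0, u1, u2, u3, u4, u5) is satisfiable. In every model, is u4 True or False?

False

Suppose u4 = True.
Unit clause (u1) forces u1 = True.
Unit clause (u0) forces u0 = True.
Unit clause (u5) forces u5 = True.
Unit clause (u2) forces u2 = True.
But (¬u2) is also a unit clause — contradiction.
So every satisfying assignment has u4 = False.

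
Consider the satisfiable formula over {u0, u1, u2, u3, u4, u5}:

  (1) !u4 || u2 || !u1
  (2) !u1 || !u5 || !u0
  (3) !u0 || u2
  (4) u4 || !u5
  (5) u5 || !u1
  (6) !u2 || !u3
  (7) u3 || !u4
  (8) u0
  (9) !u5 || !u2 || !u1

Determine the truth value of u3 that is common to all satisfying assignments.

Suppose u3 = true.
The clause (!u2) is unit, so u2 = false.
The clause (!u0) is unit, so u0 = false.
But (u0) is also a unit clause — contradiction.
So every satisfying assignment has u3 = False.

False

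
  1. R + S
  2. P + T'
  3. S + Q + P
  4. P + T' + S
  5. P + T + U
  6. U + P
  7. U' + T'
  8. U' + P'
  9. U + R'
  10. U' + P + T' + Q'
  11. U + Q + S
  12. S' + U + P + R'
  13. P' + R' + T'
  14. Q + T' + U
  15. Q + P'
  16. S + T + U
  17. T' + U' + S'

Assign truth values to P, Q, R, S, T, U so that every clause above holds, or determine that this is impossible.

P: 0, Q: 0, R: 0, S: 1, T: 0, U: 1

Case R = 0:
The clause (S) is unit, so S = 1.
Case P = 0:
The clause (T') is unit, so T = 0.
The clause (U) is unit, so U = 1.
Every clause is now satisfied; Q is unconstrained.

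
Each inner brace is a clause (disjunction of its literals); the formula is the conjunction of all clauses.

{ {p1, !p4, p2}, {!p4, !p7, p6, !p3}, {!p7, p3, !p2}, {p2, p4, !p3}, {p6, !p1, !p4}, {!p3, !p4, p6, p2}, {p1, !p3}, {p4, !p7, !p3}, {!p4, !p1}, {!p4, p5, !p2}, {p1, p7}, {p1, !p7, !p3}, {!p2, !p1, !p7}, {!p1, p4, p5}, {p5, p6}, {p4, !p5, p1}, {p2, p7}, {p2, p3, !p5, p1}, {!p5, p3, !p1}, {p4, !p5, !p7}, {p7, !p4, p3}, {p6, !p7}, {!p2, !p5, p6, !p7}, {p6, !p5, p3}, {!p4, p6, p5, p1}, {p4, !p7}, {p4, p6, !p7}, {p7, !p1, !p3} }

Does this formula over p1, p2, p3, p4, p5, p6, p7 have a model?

Suppose p1 = true.
The clause (!p4) is unit, so p4 = false.
The clause (p5) is unit, so p5 = true.
The clause (p3) is unit, so p3 = true.
The clause (p2) is unit, so p2 = true.
The clause (!p7) is unit, so p7 = false.
Now (p7) is unsatisfied and unit — conflict.
So p1 must be the other value — set p1 = false.
The clause (!p3) is unit, so p3 = false.
The clause (p7) is unit, so p7 = true.
The clause (!p2) is unit, so p2 = false.
The clause (!p4) is unit, so p4 = false.
Now (p4) is unsatisfied and unit — conflict.
Neither p1 = true nor p1 = false works.
No assignment satisfies every clause.

No, unsatisfiable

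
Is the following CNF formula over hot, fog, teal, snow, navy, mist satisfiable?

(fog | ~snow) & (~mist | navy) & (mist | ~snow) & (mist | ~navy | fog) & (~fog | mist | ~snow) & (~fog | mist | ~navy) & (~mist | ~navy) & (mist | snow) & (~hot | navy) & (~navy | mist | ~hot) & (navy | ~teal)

Suppose fog = 1.
Suppose mist = 0.
The clause (~snow) is unit, so snow = 0.
That conflicts with the unit clause (snow).
That branch fails; take mist = 1 instead.
The clause (navy) is unit, so navy = 1.
That conflicts with the unit clause (~navy).
Both values of mist lead to a conflict.
That branch fails; take fog = 0 instead.
The clause (~snow) is unit, so snow = 0.
The clause (mist) is unit, so mist = 1.
The clause (navy) is unit, so navy = 1.
That conflicts with the unit clause (~navy).
Both values of fog lead to a conflict.
No assignment satisfies every clause.

Unsatisfiable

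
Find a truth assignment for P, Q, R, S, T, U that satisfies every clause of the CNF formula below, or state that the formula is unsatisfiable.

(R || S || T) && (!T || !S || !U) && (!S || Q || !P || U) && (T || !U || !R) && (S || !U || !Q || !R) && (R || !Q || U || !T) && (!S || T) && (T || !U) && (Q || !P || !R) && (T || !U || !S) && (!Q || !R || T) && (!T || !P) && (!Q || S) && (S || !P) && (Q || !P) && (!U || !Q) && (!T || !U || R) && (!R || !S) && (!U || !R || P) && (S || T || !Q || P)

Try S = false.
From the singleton clause (!Q), Q = false.
From the singleton clause (!P), P = false.
Try R = true.
From the singleton clause (!U), U = false.
No clause remains; T is free.

P=false; Q=false; R=true; S=false; T=true; U=false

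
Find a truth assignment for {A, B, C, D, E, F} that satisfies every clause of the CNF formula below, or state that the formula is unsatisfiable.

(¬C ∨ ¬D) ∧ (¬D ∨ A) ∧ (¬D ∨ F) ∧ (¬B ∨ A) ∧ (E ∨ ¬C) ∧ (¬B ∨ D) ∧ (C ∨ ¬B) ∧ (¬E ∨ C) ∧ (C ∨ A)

Case C = True:
(¬D) alone gives D = False.
(E) alone gives E = True.
(¬B) alone gives B = False.
No clause remains; A, F are free.

A: False,  B: False,  C: True,  D: False,  E: True,  F: True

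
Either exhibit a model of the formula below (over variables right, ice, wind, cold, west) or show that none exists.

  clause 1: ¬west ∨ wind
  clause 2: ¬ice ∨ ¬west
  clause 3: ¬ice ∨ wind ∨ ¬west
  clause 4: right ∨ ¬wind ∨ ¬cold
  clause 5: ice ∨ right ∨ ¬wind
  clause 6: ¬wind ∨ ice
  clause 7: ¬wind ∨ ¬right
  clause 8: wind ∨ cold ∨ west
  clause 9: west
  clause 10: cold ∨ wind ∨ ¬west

UNSATISFIABLE

The clause (west) is unit, so west = True.
The clause (wind) is unit, so wind = True.
The clause (¬ice) is unit, so ice = False.
Now (ice) is unsatisfied and unit — conflict.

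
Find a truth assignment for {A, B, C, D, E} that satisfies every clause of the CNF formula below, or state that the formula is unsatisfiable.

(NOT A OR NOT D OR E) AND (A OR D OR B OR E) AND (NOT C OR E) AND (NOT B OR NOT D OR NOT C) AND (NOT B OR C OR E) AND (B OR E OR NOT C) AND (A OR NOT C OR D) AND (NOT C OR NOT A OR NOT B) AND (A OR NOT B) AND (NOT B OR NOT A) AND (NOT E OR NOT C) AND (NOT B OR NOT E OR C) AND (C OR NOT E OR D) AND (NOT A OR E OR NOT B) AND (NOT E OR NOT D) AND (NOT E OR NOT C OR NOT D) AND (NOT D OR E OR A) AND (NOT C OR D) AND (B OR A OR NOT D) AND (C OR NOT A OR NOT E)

A=true,  B=false,  C=false,  D=false,  E=false

Try C = false.
Try B = false.
Try E = false.
Try A = true.
From the singleton clause (NOT D), D = false.
All clauses are satisfied.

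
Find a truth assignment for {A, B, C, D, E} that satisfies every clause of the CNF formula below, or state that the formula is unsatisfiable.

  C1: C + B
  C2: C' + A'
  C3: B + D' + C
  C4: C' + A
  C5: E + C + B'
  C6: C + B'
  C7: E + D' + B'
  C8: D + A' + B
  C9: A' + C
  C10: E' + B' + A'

Suppose C = 1.
Unit clause (A') forces A = 0.
That conflicts with the unit clause (A).
Undo C and try C = 0.
Unit clause (B) forces B = 1.
That conflicts with the unit clause (B').
Neither C = 1 nor C = 0 works.

UNSATISFIABLE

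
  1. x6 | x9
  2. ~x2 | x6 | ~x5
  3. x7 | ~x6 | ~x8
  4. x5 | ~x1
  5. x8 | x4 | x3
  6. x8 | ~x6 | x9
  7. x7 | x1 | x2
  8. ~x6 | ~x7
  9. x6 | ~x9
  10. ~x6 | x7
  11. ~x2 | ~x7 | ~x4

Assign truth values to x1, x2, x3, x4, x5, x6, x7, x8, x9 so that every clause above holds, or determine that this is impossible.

Case x6 = 1:
Unit clause (~x7) forces x7 = 0.
Now (x7) is unsatisfied and unit — conflict.
Backtrack on x6: now try x6 = 0.
Unit clause (x9) forces x9 = 1.
Now (~x9) is unsatisfied and unit — conflict.
Neither x6 = 1 nor x6 = 0 works.

UNSATISFIABLE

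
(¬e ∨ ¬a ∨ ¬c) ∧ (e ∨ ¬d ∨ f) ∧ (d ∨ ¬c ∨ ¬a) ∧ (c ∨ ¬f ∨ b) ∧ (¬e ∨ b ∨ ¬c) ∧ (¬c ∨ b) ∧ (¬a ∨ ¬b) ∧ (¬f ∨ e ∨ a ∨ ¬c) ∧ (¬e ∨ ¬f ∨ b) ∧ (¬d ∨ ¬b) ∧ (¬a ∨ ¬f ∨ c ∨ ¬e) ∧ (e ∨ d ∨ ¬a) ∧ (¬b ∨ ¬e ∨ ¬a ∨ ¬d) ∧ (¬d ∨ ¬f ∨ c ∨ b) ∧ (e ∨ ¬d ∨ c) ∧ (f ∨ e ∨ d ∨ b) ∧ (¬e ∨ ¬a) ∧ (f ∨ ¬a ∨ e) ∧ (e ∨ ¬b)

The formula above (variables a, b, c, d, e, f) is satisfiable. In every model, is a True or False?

False

Suppose a = True.
The clause (¬b) is unit, so b = False.
The clause (¬c) is unit, so c = False.
The clause (¬f) is unit, so f = False.
The clause (¬e) is unit, so e = False.
Now (e) is unsatisfied and unit — conflict.
So every satisfying assignment has a = False.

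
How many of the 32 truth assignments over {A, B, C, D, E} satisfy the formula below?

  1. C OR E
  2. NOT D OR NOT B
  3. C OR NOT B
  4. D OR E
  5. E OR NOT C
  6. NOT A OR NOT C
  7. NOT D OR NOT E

There are 2^5 = 32 truth assignments over (A, B, C, D, E).
Split on D. With D = true, the clauses containing D are satisfied and NOT D drops from the rest; 0 of the 2^4 = 16 assignments to the other variables satisfy what remains.
With D = false, by the same count on the reduced clause set, 4 assignments work.
(One model: A=F, B=F, C=F, D=F, E=T.)
Total: 0 + 4 = 4.

4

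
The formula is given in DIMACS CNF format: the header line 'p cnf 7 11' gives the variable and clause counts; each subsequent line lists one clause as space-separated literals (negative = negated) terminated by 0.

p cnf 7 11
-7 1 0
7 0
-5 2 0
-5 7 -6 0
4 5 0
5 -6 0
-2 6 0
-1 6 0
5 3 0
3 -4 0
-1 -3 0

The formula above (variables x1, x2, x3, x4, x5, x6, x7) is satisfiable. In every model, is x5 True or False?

True

Suppose x5 = False.
Unit clause (x7) forces x7 = True.
Unit clause (x1) forces x1 = True.
Unit clause (x4) forces x4 = True.
Unit clause (¬x6) forces x6 = False.
Now (x6) is unsatisfied and unit — conflict.
So every satisfying assignment has x5 = True.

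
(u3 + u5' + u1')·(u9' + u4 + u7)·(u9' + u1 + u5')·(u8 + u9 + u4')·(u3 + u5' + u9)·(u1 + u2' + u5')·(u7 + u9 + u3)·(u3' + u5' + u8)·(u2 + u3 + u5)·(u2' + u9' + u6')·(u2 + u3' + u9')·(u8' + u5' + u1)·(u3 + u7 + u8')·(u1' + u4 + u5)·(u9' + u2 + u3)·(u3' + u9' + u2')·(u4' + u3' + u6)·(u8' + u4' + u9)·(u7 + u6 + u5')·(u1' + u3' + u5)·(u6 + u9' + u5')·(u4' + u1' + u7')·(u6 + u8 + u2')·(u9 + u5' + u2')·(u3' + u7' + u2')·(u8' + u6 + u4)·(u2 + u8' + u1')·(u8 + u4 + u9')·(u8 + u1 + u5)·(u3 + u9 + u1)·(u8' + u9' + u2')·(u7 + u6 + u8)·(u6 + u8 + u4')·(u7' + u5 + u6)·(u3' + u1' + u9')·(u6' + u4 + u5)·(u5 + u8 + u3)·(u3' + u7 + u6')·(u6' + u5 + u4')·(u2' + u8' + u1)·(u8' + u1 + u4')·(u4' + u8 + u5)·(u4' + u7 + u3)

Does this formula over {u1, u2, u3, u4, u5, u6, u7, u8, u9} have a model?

No, unsatisfiable

Case u3 = 1:
Case u5 = 0:
Unit clause (u1') forces u1 = 0.
Unit clause (u8) forces u8 = 1.
Unit clause (u2') forces u2 = 0.
Unit clause (u9') forces u9 = 0.
Unit clause (u4') forces u4 = 0.
Unit clause (u6) forces u6 = 1.
That conflicts with the unit clause (u6').
So u5 must be the other value — set u5 = 1.
Unit clause (u8) forces u8 = 1.
Unit clause (u1) forces u1 = 1.
Unit clause (u2) forces u2 = 1.
Unit clause (u9') forces u9 = 0.
That conflicts with the unit clause (u9).
Both values of u5 lead to a conflict.
So u3 must be the other value — set u3 = 0.
Case u5 = 0:
Unit clause (u2) forces u2 = 1.
Unit clause (u8) forces u8 = 1.
Unit clause (u7) forces u7 = 1.
Unit clause (u9') forces u9 = 0.
Unit clause (u4') forces u4 = 0.
Unit clause (u1') forces u1 = 0.
That conflicts with the unit clause (u1).
So u5 must be the other value — set u5 = 1.
Unit clause (u1') forces u1 = 0.
Unit clause (u9') forces u9 = 0.
That conflicts with the unit clause (u9).
Both values of u5 lead to a conflict.
Both values of u3 lead to a conflict.
No assignment satisfies every clause.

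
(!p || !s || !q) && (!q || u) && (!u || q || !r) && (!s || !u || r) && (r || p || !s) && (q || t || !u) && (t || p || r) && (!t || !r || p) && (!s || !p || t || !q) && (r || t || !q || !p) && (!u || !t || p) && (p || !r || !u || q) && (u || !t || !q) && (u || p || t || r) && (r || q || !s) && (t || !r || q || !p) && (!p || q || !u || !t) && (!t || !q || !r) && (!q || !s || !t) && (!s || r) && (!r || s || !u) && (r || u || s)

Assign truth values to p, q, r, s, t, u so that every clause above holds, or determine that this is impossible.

Try q = false.
Try u = false.
Try r = true.
Try t = false.
(!p) alone gives p = false.
No clause remains; s is free.

p ↦ false,  q ↦ false,  r ↦ true,  s ↦ false,  t ↦ false,  u ↦ false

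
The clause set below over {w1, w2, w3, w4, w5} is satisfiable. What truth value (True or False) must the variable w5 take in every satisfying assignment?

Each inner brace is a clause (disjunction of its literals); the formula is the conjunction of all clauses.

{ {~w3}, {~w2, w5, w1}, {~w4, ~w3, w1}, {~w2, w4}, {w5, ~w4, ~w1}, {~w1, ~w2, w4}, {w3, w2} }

Suppose w5 = 0.
From the singleton clause (~w3), w3 = 0.
From the singleton clause (w2), w2 = 1.
From the singleton clause (w1), w1 = 1.
From the singleton clause (w4), w4 = 1.
But (~w4) is also a unit clause — contradiction.
So every satisfying assignment has w5 = True.

True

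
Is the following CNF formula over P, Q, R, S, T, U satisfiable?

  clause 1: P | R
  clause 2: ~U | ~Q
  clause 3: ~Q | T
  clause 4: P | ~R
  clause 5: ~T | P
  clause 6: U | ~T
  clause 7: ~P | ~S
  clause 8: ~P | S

Case P = 1:
Unit clause (~S) forces S = 0.
That conflicts with the unit clause (S).
That branch fails; take P = 0 instead.
Unit clause (R) forces R = 1.
That conflicts with the unit clause (~R).
Both values of P lead to a conflict.
No assignment satisfies every clause.

Unsatisfiable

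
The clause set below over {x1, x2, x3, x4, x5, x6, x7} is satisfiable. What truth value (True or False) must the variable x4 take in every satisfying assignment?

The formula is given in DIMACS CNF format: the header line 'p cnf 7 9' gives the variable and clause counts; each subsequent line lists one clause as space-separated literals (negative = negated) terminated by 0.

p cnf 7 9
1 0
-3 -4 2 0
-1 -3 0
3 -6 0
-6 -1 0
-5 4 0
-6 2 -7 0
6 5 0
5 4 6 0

Suppose x4 = False.
From the singleton clause (x1), x1 = True.
From the singleton clause (¬x3), x3 = False.
From the singleton clause (¬x6), x6 = False.
From the singleton clause (¬x5), x5 = False.
But (x5) is also a unit clause — contradiction.
So every satisfying assignment has x4 = True.

True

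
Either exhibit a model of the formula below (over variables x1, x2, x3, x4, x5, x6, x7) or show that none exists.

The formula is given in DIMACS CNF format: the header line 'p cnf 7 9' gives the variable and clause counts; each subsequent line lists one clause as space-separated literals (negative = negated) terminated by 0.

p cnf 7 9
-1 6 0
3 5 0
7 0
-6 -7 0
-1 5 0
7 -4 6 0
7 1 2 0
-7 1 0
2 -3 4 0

From the singleton clause (x7), x7 = True.
From the singleton clause (¬x6), x6 = False.
From the singleton clause (¬x1), x1 = False.
But (x1) is also a unit clause — contradiction.

UNSATISFIABLE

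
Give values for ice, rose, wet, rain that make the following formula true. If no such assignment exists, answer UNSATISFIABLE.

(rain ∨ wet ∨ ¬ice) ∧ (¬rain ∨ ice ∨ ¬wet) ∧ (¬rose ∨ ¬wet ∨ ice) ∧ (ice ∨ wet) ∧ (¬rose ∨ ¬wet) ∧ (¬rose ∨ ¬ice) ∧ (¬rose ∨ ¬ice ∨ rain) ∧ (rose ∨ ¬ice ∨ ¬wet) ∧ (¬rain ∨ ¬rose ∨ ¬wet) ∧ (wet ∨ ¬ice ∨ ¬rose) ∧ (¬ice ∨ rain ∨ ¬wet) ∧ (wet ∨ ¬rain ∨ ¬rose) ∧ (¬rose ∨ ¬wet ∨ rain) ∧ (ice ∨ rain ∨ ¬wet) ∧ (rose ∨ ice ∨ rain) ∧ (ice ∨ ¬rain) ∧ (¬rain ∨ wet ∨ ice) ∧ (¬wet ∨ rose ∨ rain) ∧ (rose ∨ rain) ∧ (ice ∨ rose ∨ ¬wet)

ice=True, rose=False, wet=False, rain=True

Case ice = True:
Unit clause (¬rose) forces rose = False.
Unit clause (¬wet) forces wet = False.
Unit clause (rain) forces rain = True.
All clauses are satisfied.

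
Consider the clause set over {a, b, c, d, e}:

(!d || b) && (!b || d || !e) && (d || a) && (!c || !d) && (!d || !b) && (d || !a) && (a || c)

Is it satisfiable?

Try d = false.
(a) alone gives a = true.
But (!a) is also a unit clause — contradiction.
Undo d and try d = true.
(b) alone gives b = true.
But (!b) is also a unit clause — contradiction.
Both values of d lead to a conflict.
No assignment satisfies every clause.

No, unsatisfiable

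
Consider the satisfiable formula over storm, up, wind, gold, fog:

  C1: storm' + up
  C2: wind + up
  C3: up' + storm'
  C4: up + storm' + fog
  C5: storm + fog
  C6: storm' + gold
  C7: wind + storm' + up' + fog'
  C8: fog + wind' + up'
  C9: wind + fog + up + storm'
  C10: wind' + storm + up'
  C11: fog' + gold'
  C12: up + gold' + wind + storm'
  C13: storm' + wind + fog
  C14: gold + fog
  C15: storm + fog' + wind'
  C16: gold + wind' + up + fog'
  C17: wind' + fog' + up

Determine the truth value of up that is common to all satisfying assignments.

True

Suppose up = 0.
The clause (storm') is unit, so storm = 0.
The clause (wind) is unit, so wind = 1.
The clause (fog) is unit, so fog = 1.
But (fog') is also a unit clause — contradiction.
So every satisfying assignment has up = True.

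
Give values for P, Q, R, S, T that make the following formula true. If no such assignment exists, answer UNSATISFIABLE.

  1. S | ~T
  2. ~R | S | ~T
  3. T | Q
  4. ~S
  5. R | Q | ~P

P: 1; Q: 1; R: 1; S: 0; T: 0

Unit clause (~S) forces S = 0.
Unit clause (~T) forces T = 0.
Unit clause (Q) forces Q = 1.
All clauses hold; P, R can take either value.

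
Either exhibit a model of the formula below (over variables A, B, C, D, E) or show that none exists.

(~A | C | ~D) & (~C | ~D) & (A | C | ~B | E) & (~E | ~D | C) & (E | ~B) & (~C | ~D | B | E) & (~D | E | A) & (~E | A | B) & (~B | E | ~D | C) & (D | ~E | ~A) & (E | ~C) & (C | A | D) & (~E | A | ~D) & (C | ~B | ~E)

Suppose C = 1.
From the singleton clause (~D), D = 0.
From the singleton clause (E), E = 1.
From the singleton clause (~A), A = 0.
From the singleton clause (B), B = 1.
This assignment satisfies each clause.

A=0, B=1, C=1, D=0, E=1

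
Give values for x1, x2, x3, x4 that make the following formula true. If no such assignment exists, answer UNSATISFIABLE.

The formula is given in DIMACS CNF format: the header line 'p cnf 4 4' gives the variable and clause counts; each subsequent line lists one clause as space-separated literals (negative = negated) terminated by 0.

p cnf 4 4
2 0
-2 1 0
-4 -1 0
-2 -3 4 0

Unit clause (x2) forces x2 = True.
Unit clause (x1) forces x1 = True.
Unit clause (¬x4) forces x4 = False.
Unit clause (¬x3) forces x3 = False.
This assignment satisfies each clause.

x1: True, x2: True, x3: False, x4: False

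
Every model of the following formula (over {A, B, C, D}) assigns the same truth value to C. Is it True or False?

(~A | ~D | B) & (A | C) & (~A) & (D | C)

True

Suppose C = 0.
The clause (A) is unit, so A = 1.
That conflicts with the unit clause (~A).
So every satisfying assignment has C = True.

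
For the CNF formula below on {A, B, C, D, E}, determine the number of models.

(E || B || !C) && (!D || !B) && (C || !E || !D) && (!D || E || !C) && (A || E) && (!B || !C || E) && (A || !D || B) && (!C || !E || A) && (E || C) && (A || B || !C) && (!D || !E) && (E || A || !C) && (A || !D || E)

6

There are 2^5 = 32 truth assignments over (A, B, C, D, E).
Split on E. With E = true, the clauses containing E are satisfied and !E drops from the rest; 6 of the 2^4 = 16 assignments to the other variables satisfy what remains.
With E = false, by the same count on the reduced clause set, 0 assignments work.
Total: 6 + 0 = 6.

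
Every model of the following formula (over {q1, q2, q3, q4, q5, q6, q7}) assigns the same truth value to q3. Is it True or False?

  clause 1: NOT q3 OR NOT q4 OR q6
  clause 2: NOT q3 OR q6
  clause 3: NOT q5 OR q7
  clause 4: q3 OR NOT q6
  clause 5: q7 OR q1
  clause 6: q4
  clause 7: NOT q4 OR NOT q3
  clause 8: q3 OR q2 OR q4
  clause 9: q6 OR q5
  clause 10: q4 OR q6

Suppose q3 = true.
Unit clause (q6) forces q6 = true.
Unit clause (q4) forces q4 = true.
But (NOT q4) is also a unit clause — contradiction.
So every satisfying assignment has q3 = False.

False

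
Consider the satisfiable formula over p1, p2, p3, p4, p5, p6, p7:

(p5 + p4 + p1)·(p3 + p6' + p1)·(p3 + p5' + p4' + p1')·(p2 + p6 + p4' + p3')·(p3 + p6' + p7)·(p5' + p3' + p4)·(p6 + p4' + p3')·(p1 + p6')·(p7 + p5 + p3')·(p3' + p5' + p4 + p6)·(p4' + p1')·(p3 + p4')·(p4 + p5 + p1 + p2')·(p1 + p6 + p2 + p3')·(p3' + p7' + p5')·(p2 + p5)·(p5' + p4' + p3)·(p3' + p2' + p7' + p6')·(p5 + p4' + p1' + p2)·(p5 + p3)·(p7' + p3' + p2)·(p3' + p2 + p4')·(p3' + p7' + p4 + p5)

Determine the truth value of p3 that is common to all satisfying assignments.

Suppose p3 = 1.
Suppose p5 = 0.
From the singleton clause (p7), p7 = 1.
From the singleton clause (p2), p2 = 1.
From the singleton clause (p6'), p6 = 0.
From the singleton clause (p4'), p4 = 0.
That conflicts with the unit clause (p4).
Undo p5 and try p5 = 1.
From the singleton clause (p4), p4 = 1.
From the singleton clause (p6), p6 = 1.
From the singleton clause (p1), p1 = 1.
That conflicts with the unit clause (p1').
Both values of p5 lead to a conflict.
So every satisfying assignment has p3 = False.

False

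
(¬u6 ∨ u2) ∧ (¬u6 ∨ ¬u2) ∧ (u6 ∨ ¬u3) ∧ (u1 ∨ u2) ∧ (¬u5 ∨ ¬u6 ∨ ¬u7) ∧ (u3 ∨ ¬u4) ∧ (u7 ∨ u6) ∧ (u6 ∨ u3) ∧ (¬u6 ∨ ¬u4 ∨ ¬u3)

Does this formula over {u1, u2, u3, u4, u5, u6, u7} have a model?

No

Case u6 = False:
From the singleton clause (¬u3), u3 = False.
Now (u3) is unsatisfied and unit — conflict.
Backtrack on u6: now try u6 = True.
From the singleton clause (u2), u2 = True.
Now (¬u2) is unsatisfied and unit — conflict.
Both values of u6 lead to a conflict.
No assignment satisfies every clause.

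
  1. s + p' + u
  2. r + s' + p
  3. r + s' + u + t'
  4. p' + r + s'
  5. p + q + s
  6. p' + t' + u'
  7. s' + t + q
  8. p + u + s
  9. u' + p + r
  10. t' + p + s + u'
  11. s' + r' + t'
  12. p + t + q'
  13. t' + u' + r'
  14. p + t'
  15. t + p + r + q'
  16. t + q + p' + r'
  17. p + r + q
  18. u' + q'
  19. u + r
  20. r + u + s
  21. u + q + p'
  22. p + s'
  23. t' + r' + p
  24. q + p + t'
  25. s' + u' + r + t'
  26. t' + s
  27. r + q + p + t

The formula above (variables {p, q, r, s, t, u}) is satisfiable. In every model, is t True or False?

Suppose t = 1.
(p) alone gives p = 1.
(u') alone gives u = 0.
(s) alone gives s = 1.
(r) alone gives r = 1.
That conflicts with the unit clause (r').
So every satisfying assignment has t = False.

False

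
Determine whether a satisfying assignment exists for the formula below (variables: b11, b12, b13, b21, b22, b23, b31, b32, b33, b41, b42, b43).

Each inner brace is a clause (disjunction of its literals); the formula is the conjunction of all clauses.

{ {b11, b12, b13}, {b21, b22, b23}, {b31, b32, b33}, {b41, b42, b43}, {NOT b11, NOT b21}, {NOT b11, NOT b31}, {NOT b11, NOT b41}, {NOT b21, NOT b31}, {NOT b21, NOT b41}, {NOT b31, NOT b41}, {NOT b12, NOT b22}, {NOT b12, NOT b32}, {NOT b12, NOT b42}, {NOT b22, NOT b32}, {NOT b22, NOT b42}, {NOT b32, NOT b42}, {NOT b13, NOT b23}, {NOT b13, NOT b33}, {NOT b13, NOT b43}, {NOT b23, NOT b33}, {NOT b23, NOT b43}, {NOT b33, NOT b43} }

No, unsatisfiable

Case b11 = false:
Case b12 = true:
Unit clause (NOT b22) forces b22 = false.
Unit clause (NOT b32) forces b32 = false.
Unit clause (NOT b42) forces b42 = false.
Case b21 = true:
Unit clause (NOT b31) forces b31 = false.
Unit clause (b33) forces b33 = true.
Unit clause (NOT b41) forces b41 = false.
Unit clause (b43) forces b43 = true.
But (NOT b43) is also a unit clause — contradiction.
Backtrack on b21: now try b21 = false.
Unit clause (b23) forces b23 = true.
Unit clause (NOT b13) forces b13 = false.
Unit clause (NOT b33) forces b33 = false.
Unit clause (b31) forces b31 = true.
Unit clause (NOT b41) forces b41 = false.
Unit clause (b43) forces b43 = true.
But (NOT b43) is also a unit clause — contradiction.
Both values of b21 lead to a conflict.
Backtrack on b12: now try b12 = false.
Unit clause (b13) forces b13 = true.
Unit clause (NOT b23) forces b23 = false.
Unit clause (NOT b33) forces b33 = false.
Unit clause (NOT b43) forces b43 = false.
Case b21 = true:
Unit clause (NOT b31) forces b31 = false.
Unit clause (b32) forces b32 = true.
Unit clause (NOT b41) forces b41 = false.
Unit clause (b42) forces b42 = true.
But (NOT b42) is also a unit clause — contradiction.
Backtrack on b21: now try b21 = false.
Unit clause (b22) forces b22 = true.
Unit clause (NOT b32) forces b32 = false.
Unit clause (b31) forces b31 = true.
Unit clause (NOT b41) forces b41 = false.
Unit clause (b42) forces b42 = true.
But (NOT b42) is also a unit clause — contradiction.
Both values of b21 lead to a conflict.
Both values of b12 lead to a conflict.
Backtrack on b11: now try b11 = true.
Unit clause (NOT b21) forces b21 = false.
Unit clause (NOT b31) forces b31 = false.
Unit clause (NOT b41) forces b41 = false.
Case b22 = true:
Unit clause (NOT b12) forces b12 = false.
Unit clause (NOT b32) forces b32 = false.
Unit clause (b33) forces b33 = true.
Unit clause (NOT b42) forces b42 = false.
Unit clause (b43) forces b43 = true.
But (NOT b43) is also a unit clause — contradiction.
Backtrack on b22: now try b22 = false.
Unit clause (b23) forces b23 = true.
Unit clause (NOT b13) forces b13 = false.
Unit clause (NOT b33) forces b33 = false.
Unit clause (b32) forces b32 = true.
Unit clause (NOT b12) forces b12 = false.
Unit clause (NOT b42) forces b42 = false.
Unit clause (b43) forces b43 = true.
But (NOT b43) is also a unit clause — contradiction.
Both values of b22 lead to a conflict.
Both values of b11 lead to a conflict.
No assignment satisfies every clause.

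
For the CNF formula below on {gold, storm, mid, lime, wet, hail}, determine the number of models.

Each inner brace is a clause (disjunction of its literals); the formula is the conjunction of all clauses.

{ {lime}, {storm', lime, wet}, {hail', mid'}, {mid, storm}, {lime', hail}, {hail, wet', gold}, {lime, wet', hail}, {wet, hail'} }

2

There are 2^6 = 64 truth assignments over (gold, storm, mid, lime, wet, hail).
Split on lime. With lime = 1, the clauses containing lime are satisfied and lime' drops from the rest; 2 of the 2^5 = 32 assignments to the other variables satisfy what remains.
With lime = 0, by the same count on the reduced clause set, 0 assignments work.
Total: 2 + 0 = 2.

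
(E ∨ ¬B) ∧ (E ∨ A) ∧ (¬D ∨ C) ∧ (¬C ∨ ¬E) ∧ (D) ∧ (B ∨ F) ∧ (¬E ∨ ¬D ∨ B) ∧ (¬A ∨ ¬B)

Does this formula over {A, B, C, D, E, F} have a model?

From the singleton clause (D), D = True.
From the singleton clause (C), C = True.
From the singleton clause (¬E), E = False.
From the singleton clause (¬B), B = False.
From the singleton clause (A), A = True.
From the singleton clause (F), F = True.
Every clause now holds.
A satisfying assignment: A: True,  B: False,  C: True,  D: True,  E: False,  F: True.

Yes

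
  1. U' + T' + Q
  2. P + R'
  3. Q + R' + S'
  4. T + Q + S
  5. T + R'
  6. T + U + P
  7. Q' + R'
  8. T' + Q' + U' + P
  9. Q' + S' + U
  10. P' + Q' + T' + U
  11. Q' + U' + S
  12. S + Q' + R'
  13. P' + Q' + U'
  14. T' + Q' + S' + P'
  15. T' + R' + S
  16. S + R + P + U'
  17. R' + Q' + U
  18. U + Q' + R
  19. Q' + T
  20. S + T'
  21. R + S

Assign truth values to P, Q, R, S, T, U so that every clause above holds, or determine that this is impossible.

P ↦ 1,  Q ↦ 0,  R ↦ 0,  S ↦ 1,  T ↦ 1,  U ↦ 0

Branch on P: set P = 1.
Branch on T: set T = 1.
From the singleton clause (S), S = 1.
From the singleton clause (Q'), Q = 0.
From the singleton clause (U'), U = 0.
From the singleton clause (R'), R = 0.
This assignment satisfies each clause.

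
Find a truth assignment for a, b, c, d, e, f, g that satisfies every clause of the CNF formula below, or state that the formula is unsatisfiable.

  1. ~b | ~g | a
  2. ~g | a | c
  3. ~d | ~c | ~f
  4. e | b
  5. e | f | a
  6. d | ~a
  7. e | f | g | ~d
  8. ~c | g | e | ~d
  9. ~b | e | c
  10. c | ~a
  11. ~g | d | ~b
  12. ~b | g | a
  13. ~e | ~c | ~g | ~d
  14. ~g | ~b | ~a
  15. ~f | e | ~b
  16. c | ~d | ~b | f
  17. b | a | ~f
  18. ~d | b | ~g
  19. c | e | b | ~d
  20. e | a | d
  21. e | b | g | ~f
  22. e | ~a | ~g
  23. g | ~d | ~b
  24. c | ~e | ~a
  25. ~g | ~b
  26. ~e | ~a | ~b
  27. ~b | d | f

a ↦ 1; b ↦ 0; c ↦ 1; d ↦ 1; e ↦ 1; f ↦ 0; g ↦ 0

Suppose e = 1.
Suppose d = 1.
Suppose c = 1.
The clause (~f) is unit, so f = 0.
The clause (~g) is unit, so g = 0.
The clause (~b) is unit, so b = 0.
All clauses hold; a can take either value.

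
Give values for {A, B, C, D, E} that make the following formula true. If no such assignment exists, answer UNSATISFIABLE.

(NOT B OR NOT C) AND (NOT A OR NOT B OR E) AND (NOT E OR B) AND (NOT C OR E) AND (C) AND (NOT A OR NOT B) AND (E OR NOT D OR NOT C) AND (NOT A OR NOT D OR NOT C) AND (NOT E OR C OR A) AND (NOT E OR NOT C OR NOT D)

UNSATISFIABLE

Unit clause (C) forces C = true.
Unit clause (NOT B) forces B = false.
Unit clause (NOT E) forces E = false.
That conflicts with the unit clause (E).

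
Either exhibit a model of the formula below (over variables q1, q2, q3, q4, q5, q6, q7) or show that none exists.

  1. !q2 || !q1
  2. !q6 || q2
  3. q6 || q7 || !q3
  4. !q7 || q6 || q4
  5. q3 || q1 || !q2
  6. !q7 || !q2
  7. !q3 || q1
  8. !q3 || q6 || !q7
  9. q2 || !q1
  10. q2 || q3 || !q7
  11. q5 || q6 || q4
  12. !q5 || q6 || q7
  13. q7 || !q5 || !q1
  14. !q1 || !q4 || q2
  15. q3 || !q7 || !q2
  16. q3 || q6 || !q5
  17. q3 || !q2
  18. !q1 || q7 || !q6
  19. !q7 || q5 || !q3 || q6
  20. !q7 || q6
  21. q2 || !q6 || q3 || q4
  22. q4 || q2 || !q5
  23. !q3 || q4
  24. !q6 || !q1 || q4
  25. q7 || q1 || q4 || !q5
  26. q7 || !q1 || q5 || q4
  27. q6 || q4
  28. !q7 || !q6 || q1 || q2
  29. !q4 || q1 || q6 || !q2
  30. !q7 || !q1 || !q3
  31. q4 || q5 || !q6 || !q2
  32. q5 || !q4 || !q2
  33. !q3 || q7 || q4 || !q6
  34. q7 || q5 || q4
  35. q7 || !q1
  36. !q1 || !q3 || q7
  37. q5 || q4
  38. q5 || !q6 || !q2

q1: false; q2: false; q3: false; q4: true; q5: false; q6: false; q7: false

Case q2 = false:
From the singleton clause (!q6), q6 = false.
From the singleton clause (!q1), q1 = false.
From the singleton clause (!q3), q3 = false.
From the singleton clause (!q7), q7 = false.
From the singleton clause (!q5), q5 = false.
From the singleton clause (q4), q4 = true.
Every clause now holds.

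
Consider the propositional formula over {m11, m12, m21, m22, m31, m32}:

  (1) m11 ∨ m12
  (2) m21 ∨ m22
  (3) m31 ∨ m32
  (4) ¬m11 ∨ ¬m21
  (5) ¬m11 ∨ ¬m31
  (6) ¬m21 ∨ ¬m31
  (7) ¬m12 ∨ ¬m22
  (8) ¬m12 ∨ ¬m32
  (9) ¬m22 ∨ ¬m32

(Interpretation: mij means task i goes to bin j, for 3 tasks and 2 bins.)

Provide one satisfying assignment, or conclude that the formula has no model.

Suppose m11 = True.
(¬m21) alone gives m21 = False.
(m22) alone gives m22 = True.
(¬m31) alone gives m31 = False.
(m32) alone gives m32 = True.
Now (¬m32) is unsatisfied and unit — conflict.
Backtrack on m11: now try m11 = False.
(m12) alone gives m12 = True.
(¬m22) alone gives m22 = False.
(m21) alone gives m21 = True.
(¬m31) alone gives m31 = False.
(m32) alone gives m32 = True.
Now (¬m32) is unsatisfied and unit — conflict.
Neither m11 = True nor m11 = False works.

UNSATISFIABLE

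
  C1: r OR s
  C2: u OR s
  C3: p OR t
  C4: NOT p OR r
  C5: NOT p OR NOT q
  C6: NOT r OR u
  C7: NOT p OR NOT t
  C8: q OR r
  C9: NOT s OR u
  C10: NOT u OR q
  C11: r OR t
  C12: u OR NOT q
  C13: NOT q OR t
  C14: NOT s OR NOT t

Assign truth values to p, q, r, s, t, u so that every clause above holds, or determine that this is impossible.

p ↦ false,  q ↦ true,  r ↦ true,  s ↦ false,  t ↦ true,  u ↦ true

Try r = true.
Unit clause (u) forces u = true.
Unit clause (q) forces q = true.
Unit clause (NOT p) forces p = false.
Unit clause (t) forces t = true.
Unit clause (NOT s) forces s = false.
This assignment satisfies each clause.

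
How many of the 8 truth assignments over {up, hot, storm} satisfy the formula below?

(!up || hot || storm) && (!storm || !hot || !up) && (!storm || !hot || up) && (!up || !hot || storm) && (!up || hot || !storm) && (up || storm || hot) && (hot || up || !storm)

1

There are 2^3 = 8 truth assignments over (up, hot, storm).
Check each against the 7 clauses (columns in the order up, hot, storm):
  F F F  ✗ fails (up || storm || hot)
  F F T  ✗ fails (hot || up || !storm)
  F T F  ✓ satisfies all
  F T T  ✗ fails (!storm || !hot || up)
  T F F  ✗ fails (!up || hot || storm)
  T F T  ✗ fails (!up || hot || !storm)
  T T F  ✗ fails (!up || !hot || storm)
  T T T  ✗ fails (!storm || !hot || !up)
1 of the 8 rows is a model.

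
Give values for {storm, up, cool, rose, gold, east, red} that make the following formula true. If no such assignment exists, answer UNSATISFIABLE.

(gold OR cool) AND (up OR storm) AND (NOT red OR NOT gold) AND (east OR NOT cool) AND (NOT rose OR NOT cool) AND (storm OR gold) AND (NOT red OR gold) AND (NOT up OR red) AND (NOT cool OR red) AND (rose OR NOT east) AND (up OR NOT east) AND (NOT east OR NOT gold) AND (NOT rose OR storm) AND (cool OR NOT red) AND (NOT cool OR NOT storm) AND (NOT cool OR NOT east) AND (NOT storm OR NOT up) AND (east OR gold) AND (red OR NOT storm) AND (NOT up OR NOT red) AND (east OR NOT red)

Case gold = true:
From the singleton clause (NOT red), red = false.
From the singleton clause (NOT up), up = false.
From the singleton clause (storm), storm = true.
But (NOT storm) is also a unit clause — contradiction.
Undo gold and try gold = false.
From the singleton clause (cool), cool = true.
From the singleton clause (east), east = true.
But (NOT east) is also a unit clause — contradiction.
Both values of gold lead to a conflict.

UNSATISFIABLE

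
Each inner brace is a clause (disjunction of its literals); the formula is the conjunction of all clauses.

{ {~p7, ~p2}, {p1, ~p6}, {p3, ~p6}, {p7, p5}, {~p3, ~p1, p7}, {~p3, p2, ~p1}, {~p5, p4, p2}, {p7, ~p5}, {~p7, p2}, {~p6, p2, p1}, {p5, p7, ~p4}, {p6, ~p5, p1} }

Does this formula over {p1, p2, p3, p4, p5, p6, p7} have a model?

No

Case p7 = 0:
Unit clause (p5) forces p5 = 1.
Now (~p5) is unsatisfied and unit — conflict.
That branch fails; take p7 = 1 instead.
Unit clause (~p2) forces p2 = 0.
Now (p2) is unsatisfied and unit — conflict.
Neither p7 = 1 nor p7 = 0 works.
No assignment satisfies every clause.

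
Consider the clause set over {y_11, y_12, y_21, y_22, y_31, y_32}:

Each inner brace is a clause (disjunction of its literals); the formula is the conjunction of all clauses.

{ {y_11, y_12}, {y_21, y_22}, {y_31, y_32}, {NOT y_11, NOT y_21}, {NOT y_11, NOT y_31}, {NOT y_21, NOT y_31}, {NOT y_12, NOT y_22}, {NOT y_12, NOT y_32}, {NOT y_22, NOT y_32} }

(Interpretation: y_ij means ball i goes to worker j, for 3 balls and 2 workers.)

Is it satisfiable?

No, unsatisfiable

Case y_11 = true:
Unit clause (NOT y_21) forces y_21 = false.
Unit clause (y_22) forces y_22 = true.
Unit clause (NOT y_31) forces y_31 = false.
Unit clause (y_32) forces y_32 = true.
That conflicts with the unit clause (NOT y_32).
So y_11 must be the other value — set y_11 = false.
Unit clause (y_12) forces y_12 = true.
Unit clause (NOT y_22) forces y_22 = false.
Unit clause (y_21) forces y_21 = true.
Unit clause (NOT y_31) forces y_31 = false.
Unit clause (y_32) forces y_32 = true.
That conflicts with the unit clause (NOT y_32).
Neither y_11 = true nor y_11 = false works.
No assignment satisfies every clause.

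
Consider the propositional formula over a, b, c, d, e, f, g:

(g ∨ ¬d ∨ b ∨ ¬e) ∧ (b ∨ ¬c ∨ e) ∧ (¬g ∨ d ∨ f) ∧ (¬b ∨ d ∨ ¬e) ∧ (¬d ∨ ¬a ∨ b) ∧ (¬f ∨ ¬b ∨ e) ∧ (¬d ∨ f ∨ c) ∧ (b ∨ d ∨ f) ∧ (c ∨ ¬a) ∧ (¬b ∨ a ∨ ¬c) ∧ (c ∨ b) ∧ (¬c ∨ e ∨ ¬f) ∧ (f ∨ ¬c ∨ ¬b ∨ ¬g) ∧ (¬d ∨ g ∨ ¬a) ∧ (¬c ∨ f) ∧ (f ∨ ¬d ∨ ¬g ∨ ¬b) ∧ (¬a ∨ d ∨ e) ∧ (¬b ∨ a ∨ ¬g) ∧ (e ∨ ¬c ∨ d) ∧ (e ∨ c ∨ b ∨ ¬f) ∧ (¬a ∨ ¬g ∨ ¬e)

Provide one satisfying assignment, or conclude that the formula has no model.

Suppose c = True.
From the singleton clause (f), f = True.
From the singleton clause (e), e = True.
Suppose b = False.
Suppose g = True.
From the singleton clause (¬a), a = False.
All clauses hold; d can take either value.

a=False,  b=False,  c=True,  d=False,  e=True,  f=True,  g=True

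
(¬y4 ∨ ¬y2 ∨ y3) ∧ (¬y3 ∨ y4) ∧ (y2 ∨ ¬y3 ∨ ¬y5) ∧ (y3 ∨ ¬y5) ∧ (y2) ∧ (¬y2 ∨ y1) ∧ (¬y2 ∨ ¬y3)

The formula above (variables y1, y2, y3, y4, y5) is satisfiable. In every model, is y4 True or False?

Suppose y4 = True.
(y2) alone gives y2 = True.
(y3) alone gives y3 = True.
Now (¬y3) is unsatisfied and unit — conflict.
So every satisfying assignment has y4 = False.

False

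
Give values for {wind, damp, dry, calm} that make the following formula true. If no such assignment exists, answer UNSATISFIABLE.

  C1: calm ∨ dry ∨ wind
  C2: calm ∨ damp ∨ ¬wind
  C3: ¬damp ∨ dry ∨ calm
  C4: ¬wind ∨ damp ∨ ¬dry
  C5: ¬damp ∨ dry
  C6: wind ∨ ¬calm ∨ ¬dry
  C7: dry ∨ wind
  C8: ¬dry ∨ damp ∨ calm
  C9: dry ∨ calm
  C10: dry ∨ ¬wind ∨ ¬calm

Branch on damp: set damp = True.
Unit clause (dry) forces dry = True.
Branch on wind: set wind = True.
Every clause is now satisfied; calm is unconstrained.

wind ↦ True, damp ↦ True, dry ↦ True, calm ↦ False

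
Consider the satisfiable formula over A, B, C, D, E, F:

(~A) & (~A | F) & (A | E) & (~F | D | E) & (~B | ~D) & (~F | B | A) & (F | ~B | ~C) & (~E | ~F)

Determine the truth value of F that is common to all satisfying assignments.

False

Suppose F = 1.
(~A) alone gives A = 0.
(E) alone gives E = 1.
Now (~E) is unsatisfied and unit — conflict.
So every satisfying assignment has F = False.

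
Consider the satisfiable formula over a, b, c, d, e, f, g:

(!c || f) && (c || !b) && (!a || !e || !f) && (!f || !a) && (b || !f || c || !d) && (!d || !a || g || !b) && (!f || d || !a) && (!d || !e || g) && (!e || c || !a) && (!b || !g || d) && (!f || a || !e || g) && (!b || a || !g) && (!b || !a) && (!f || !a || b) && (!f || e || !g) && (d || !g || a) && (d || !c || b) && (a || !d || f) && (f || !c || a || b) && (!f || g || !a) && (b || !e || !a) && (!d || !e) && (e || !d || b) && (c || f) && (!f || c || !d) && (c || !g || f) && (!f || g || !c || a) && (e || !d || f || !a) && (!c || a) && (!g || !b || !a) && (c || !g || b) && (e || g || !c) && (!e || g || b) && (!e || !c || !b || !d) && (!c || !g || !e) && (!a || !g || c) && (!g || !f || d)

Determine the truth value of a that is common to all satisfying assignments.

Suppose a = true.
Unit clause (!f) forces f = false.
Unit clause (!c) forces c = false.
Now (c) is unsatisfied and unit — conflict.
So every satisfying assignment has a = False.

False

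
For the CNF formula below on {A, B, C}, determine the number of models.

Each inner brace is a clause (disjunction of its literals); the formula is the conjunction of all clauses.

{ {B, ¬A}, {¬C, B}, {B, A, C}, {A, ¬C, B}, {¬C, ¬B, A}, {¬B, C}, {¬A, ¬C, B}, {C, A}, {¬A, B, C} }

1

There are 2^3 = 8 truth assignments over (A, B, C).
Check each against the 9 clauses (columns in the order A, B, C):
  F F F  ✗ fails (B ∨ A ∨ C)
  F F T  ✗ fails (¬C ∨ B)
  F T F  ✗ fails (¬B ∨ C)
  F T T  ✗ fails (¬C ∨ ¬B ∨ A)
  T F F  ✗ fails (B ∨ ¬A)
  T F T  ✗ fails (B ∨ ¬A)
  T T F  ✗ fails (¬B ∨ C)
  T T T  ✓ satisfies all
1 of the 8 rows is a model.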